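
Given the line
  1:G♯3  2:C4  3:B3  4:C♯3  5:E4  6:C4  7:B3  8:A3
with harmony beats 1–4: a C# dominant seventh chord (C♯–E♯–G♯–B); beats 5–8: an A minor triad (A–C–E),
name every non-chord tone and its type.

C4 (beat 2) — appoggiatura; B3 (beat 7) — passing tone.

The harmony at that moment is C♯ dominant seventh chord (C♯, E♯, G♯, B); C4 is not a chord tone.
It is approached by leap up from G♯3 and left by step down to B3.
Leap in, step out — an appoggiatura.
The harmony at that moment is A minor triad (A, C, E); B3 is not a chord tone.
It is approached by step down from C4 and left by step down to A3.
Step in, step out in the same direction — a passing tone.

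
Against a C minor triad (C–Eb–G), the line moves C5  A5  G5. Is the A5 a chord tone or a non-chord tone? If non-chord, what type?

Non-chord tone — an appoggiatura.

The harmony at that moment is C minor triad (C, Eb, G); A5 is not a chord tone.
It is approached by leap up from C5 and left by step down to G5.
Leap in, step out — an appoggiatura.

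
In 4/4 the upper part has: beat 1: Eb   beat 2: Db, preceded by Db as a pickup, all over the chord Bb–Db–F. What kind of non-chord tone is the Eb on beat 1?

The harmony at that moment is Bb minor triad (Bb, Db, F); Eb is not a chord tone.
It is approached by step up from Db and left by step down to Db.
Step away and step back to the same note — a neighbor tone (upper neighbor).

Upper neighbor tone.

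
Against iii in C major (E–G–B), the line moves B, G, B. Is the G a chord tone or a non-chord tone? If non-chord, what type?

E minor triad contains E, G, B; G is the third, so it is a chord tone.

Chord tone (the third of E minor triad).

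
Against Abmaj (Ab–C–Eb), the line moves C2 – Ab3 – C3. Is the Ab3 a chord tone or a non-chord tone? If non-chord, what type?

Ab major triad contains Ab, C, Eb; Ab is the root, so it is a chord tone.

Chord tone (the root of Ab major triad).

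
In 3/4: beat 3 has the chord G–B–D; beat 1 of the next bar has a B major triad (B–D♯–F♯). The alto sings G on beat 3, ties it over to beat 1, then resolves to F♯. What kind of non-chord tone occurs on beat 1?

The harmony at that moment is B major triad (B, D♯, F♯); G is not a chord tone.
It is held over (the same pitch as the preceding G) and left by step down to F♯.
Held over from the previous chord and resolving down by step — a suspension.

Suspension.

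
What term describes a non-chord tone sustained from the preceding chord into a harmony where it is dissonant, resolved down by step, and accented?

Suspension.

Approach: by preparation — the pitch is first a chord tone, then held (tied or repeated) while the harmony changes under it. Departure: down by step. Metric position: strong.
A prepared dissonance that resolves downward by step — a suspension. (The same figure resolving upward would be a retardation.)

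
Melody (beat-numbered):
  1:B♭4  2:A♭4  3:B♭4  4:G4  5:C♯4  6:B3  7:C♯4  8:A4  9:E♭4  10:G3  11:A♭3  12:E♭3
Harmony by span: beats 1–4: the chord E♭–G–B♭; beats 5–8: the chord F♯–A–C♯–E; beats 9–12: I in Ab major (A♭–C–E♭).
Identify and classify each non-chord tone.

A♭4 (beat 2) — neighbor tone; B3 (beat 6) — neighbor tone; G3 (beat 10) — appoggiatura.

The harmony at that moment is E♭ major triad (E♭, G, B♭); A♭4 is not a chord tone.
It is approached by step down from B♭4 and left by step up to B♭4.
Step away and step back to the same note — a neighbor tone (lower neighbor).
The harmony at that moment is F♯ minor seventh chord (F♯, A, C♯, E); B3 is not a chord tone.
It is approached by step down from C♯4 and left by step up to C♯4.
Step away and step back to the same note — a neighbor tone (lower neighbor).
The harmony at that moment is A♭ major triad (A♭, C, E♭); G3 is not a chord tone.
It is approached by leap down from E♭4 and left by step up to A♭3.
Leap in, step out — an appoggiatura.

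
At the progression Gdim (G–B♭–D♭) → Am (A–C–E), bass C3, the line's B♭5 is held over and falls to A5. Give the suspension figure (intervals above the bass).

At the second chord the bass is C3. The suspended B♭5 lies a seventh above the bass; after resolving down by step to A5, the interval above the bass becomes a sixth.
Suspension figures are named by those two intervals: 7–6.

7–6 suspension.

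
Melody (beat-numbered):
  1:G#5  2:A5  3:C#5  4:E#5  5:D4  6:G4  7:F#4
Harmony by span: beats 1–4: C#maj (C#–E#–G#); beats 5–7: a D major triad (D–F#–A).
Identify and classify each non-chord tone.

A5 (beat 2) — escape tone; G4 (beat 6) — appoggiatura.

The harmony at that moment is C# major triad (C#, E#, G#); A5 is not a chord tone.
It is approached by step up from G#5 and left by leap down to C#5.
Step in, leap out — an escape tone.
The harmony at that moment is D major triad (D, F#, A); G4 is not a chord tone.
It is approached by leap up from D4 and left by step down to F#4.
Leap in, step out — an appoggiatura.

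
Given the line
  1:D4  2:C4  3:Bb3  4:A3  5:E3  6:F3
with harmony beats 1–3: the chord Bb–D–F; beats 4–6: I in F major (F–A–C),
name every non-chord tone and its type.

The harmony at that moment is Bb major triad (Bb, D, F); C4 is not a chord tone.
It is approached by step down from D4 and left by step down to Bb3.
Step in, step out in the same direction — a passing tone.
The harmony at that moment is F major triad (F, A, C); E3 is not a chord tone.
It is approached by leap down from A3 and left by step up to F3.
Leap in, step out — an appoggiatura.

C4 (beat 2) — passing tone; E3 (beat 5) — appoggiatura.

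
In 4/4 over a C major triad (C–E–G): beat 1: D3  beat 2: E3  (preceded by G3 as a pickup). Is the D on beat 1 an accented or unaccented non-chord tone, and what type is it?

The harmony at that moment is C major triad (C, E, G); D3 is not a chord tone.
It is approached by leap down from G3 and left by step up to E3.
Leap in, step out — an appoggiatura.
It falls on the downbeat, so it is accented.

Accented appoggiatura.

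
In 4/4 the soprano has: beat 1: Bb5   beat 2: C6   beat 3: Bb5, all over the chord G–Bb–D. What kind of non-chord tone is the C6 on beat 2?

The harmony at that moment is G minor triad (G, Bb, D); C6 is not a chord tone.
It is approached by step up from Bb5 and left by step down to Bb5.
Step away and step back to the same note — a neighbor tone (upper neighbor).

Upper neighbor tone.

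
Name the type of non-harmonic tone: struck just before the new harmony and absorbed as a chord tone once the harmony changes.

Approach: ahead of the chord change (typically by step), so it is dissonant against the current harmony. Departure: none — the same pitch is restated or held and is a chord tone of the new harmony.
Dissonant first, consonant once the harmony catches up: the note simply arrives early — an anticipation. (The reverse timing, consonant first and dissonant after the change, would be a suspension or retardation.)

Anticipation.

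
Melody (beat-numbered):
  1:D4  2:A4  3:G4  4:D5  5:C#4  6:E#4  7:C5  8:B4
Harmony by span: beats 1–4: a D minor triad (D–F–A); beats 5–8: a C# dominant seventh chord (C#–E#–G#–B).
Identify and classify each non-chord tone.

The harmony at that moment is D minor triad (D, F, A); G4 is not a chord tone.
It is approached by step down from A4 and left by leap up to D5.
Step in, leap out — an escape tone.
The harmony at that moment is C# dominant seventh chord (C#, E#, G#, B); C5 is not a chord tone.
It is approached by leap up from E#4 and left by step down to B4.
Leap in, step out — an appoggiatura.

G4 (beat 3) — escape tone; C5 (beat 7) — appoggiatura.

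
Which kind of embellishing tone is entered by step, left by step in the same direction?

Approach: by step. Departure: by step, continuing in the same direction.
Stepwise on both sides with no change of direction means the note fills in the space between two different chord tones — a passing tone. (Had it turned back to its starting note it would be a neighbor tone instead.)

Passing tone.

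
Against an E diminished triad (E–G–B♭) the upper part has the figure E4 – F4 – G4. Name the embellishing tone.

The harmony at that moment is E diminished triad (E, G, B♭); F4 is not a chord tone.
It is approached by step up from E4 and left by step up to G4.
Step in, step out in the same direction — a passing tone.

F4 is a passing tone.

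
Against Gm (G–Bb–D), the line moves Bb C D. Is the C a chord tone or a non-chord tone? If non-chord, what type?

The harmony at that moment is G minor triad (G, Bb, D); C is not a chord tone.
It is approached by step up from Bb and left by step up to D.
Step in, step out in the same direction — a passing tone.

Non-chord tone — a passing tone.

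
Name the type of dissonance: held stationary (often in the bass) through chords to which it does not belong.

Pedal tone.

Approach: none. Departure: none — a single pitch is sustained while the chords change around it, passing through harmonies that do not contain it.
No melodic motion at all; the dissonance is created entirely by the moving harmonies against the stationary note — a pedal tone (pedal point).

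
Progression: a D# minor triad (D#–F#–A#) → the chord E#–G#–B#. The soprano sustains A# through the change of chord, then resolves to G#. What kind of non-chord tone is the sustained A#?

A# is a suspension.

The harmony at that moment is E# minor triad (E#, G#, B#); A# is not a chord tone.
It is held over (the same pitch as the preceding A#) and left by step down to G#.
Held over from the previous chord and resolving down by step — a suspension.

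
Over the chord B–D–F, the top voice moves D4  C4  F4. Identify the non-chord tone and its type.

C4 is an escape tone.

The harmony at that moment is B diminished triad (B, D, F); C4 is not a chord tone.
It is approached by step down from D4 and left by leap up to F4.
Step in, leap out — an escape tone.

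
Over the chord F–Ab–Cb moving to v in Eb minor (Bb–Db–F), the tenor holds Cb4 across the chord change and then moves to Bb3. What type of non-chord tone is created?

Cb4 is a suspension.

The harmony at that moment is Bb minor triad (Bb, Db, F); Cb4 is not a chord tone.
It is held over (the same pitch as the preceding Cb4) and left by step down to Bb3.
Held over from the previous chord and resolving down by step — a suspension.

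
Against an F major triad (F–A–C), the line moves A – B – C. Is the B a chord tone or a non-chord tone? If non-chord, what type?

Non-chord tone — a passing tone.

The harmony at that moment is F major triad (F, A, C); B is not a chord tone.
It is approached by step up from A and left by step up to C.
Step in, step out in the same direction — a passing tone.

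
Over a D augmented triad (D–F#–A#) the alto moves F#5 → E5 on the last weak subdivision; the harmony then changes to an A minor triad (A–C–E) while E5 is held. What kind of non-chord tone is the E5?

The harmony at that moment is D augmented triad (D, F#, A#); E5 is not a chord tone.
It is approached by step down from F#5 and then sustained as the same pitch into the next harmony.
Arriving early and becoming a chord tone when the harmony changes — an anticipation.

E5 is an anticipation.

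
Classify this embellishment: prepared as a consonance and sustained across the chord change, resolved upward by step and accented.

Approach: by preparation — the pitch is first a chord tone, then held (tied or repeated) while the harmony changes under it. Departure: up by step. Metric position: strong.
A prepared dissonance that resolves upward by step — a retardation. (The same figure resolving downward would be a suspension.)

Retardation.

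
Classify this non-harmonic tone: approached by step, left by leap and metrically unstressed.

Approach: by step. Departure: by leap. Metric position: weak.
Step in, leap out, from a weak position — an escape tone (échappée). (It is the mirror image of the appoggiatura, which leaps in and steps out on a strong beat.)

Escape tone.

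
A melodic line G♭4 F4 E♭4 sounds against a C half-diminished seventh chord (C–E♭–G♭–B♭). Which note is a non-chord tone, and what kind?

The harmony at that moment is C half-diminished seventh chord (C, E♭, G♭, B♭); F4 is not a chord tone.
It is approached by step down from G♭4 and left by step down to E♭4.
Step in, step out in the same direction — a passing tone.

F4 is a passing tone.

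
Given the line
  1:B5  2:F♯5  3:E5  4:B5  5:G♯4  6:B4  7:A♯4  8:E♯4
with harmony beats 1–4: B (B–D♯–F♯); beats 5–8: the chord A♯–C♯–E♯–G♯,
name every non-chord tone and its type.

The harmony at that moment is B major triad (B, D♯, F♯); E5 is not a chord tone.
It is approached by step down from F♯5 and left by leap up to B5.
Step in, leap out — an escape tone.
The harmony at that moment is A♯ minor seventh chord (A♯, C♯, E♯, G♯); B4 is not a chord tone.
It is approached by leap up from G♯4 and left by step down to A♯4.
Leap in, step out — an appoggiatura.

E5 (beat 3) — escape tone; B4 (beat 6) — appoggiatura.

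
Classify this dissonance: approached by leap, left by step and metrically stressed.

Approach: by leap. Departure: by step. Metric position: strong.
Leap in, step out, in a metrically strong position — an appoggiatura. (It is the mirror image of the escape tone, which steps in and leaps out from a weak position.)

Appoggiatura.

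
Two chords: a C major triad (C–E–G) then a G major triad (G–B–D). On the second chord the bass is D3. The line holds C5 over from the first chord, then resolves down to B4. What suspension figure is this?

7–6 suspension.

At the second chord the bass is D3. The suspended C5 lies a seventh above the bass; after resolving down by step to B4, the interval above the bass becomes a sixth.
Suspension figures are named by those two intervals: 7–6.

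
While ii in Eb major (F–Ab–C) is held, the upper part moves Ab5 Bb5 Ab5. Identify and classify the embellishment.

Bb5 is a neighbor tone.

The harmony at that moment is F minor triad (F, Ab, C); Bb5 is not a chord tone.
It is approached by step up from Ab5 and left by step down to Ab5.
Step away and step back to the same note — a neighbor tone (upper neighbor).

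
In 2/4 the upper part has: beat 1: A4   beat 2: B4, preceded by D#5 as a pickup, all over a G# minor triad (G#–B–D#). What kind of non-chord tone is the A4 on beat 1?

The harmony at that moment is G# minor triad (G#, B, D#); A4 is not a chord tone.
It is approached by leap down from D#5 and left by step up to B4.
Leap in, step out, metrically accented — an appoggiatura.

Appoggiatura.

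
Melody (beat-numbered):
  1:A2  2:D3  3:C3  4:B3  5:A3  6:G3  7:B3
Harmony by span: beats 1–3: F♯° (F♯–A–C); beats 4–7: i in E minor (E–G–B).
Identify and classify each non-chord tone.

D3 (beat 2) — appoggiatura; A3 (beat 5) — passing tone.

The harmony at that moment is F♯ diminished triad (F♯, A, C); D3 is not a chord tone.
It is approached by leap up from A2 and left by step down to C3.
Leap in, step out — an appoggiatura.
The harmony at that moment is E minor triad (E, G, B); A3 is not a chord tone.
It is approached by step down from B3 and left by step down to G3.
Step in, step out in the same direction — a passing tone.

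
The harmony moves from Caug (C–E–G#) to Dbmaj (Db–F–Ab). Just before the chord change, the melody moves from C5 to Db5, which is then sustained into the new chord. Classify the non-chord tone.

The harmony at that moment is C augmented triad (C, E, G#); Db5 is not a chord tone.
It is approached by step up from C5 and then sustained as the same pitch into the next harmony.
Arriving early and becoming a chord tone when the harmony changes — an anticipation.

Db5 is an anticipation.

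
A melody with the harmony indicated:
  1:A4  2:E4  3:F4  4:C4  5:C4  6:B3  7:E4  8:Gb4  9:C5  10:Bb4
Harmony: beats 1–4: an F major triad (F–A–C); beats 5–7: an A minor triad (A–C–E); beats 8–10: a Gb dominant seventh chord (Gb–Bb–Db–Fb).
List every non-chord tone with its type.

The harmony at that moment is F major triad (F, A, C); E4 is not a chord tone.
It is approached by leap down from A4 and left by step up to F4.
Leap in, step out — an appoggiatura.
The harmony at that moment is A minor triad (A, C, E); B3 is not a chord tone.
It is approached by step down from C4 and left by leap up to E4.
Step in, leap out — an escape tone.
The harmony at that moment is Gb dominant seventh chord (Gb, Bb, Db, Fb); C5 is not a chord tone.
It is approached by leap up from Gb4 and left by step down to Bb4.
Leap in, step out — an appoggiatura.

E4 (beat 2) — appoggiatura; B3 (beat 6) — escape tone; C5 (beat 9) — appoggiatura.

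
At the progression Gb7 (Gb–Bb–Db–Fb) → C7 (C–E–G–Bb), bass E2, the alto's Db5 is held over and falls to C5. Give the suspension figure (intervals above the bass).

7–6 suspension.

At the second chord the bass is E2. The suspended Db5 lies a seventh above the bass; after resolving down by step to C5, the interval above the bass becomes a sixth.
Suspension figures are named by those two intervals: 7–6.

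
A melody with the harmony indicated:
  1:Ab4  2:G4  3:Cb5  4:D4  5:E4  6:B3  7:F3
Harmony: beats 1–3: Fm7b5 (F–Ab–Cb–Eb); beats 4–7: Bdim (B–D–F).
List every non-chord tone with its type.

G4 (beat 2) — escape tone; E4 (beat 5) — escape tone.

The harmony at that moment is F half-diminished seventh chord (F, Ab, Cb, Eb); G4 is not a chord tone.
It is approached by step down from Ab4 and left by leap up to Cb5.
Step in, leap out — an escape tone.
The harmony at that moment is B diminished triad (B, D, F); E4 is not a chord tone.
It is approached by step up from D4 and left by leap down to B3.
Step in, leap out — an escape tone.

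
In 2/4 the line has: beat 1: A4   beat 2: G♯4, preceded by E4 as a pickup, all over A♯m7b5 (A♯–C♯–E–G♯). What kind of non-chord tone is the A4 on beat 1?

Appoggiatura.

The harmony at that moment is A♯ half-diminished seventh chord (A♯, C♯, E, G♯); A4 is not a chord tone.
It is approached by leap up from E4 and left by step down to G♯4.
Leap in, step out, metrically accented — an appoggiatura.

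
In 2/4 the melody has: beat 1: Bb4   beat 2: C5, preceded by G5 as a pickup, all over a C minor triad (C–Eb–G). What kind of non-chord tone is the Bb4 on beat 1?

Appoggiatura.

The harmony at that moment is C minor triad (C, Eb, G); Bb4 is not a chord tone.
It is approached by leap down from G5 and left by step up to C5.
Leap in, step out, metrically accented — an appoggiatura.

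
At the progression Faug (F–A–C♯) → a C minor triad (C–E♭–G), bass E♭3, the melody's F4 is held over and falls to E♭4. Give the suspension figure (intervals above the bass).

9–8 suspension.

At the second chord the bass is E♭3. The suspended F4 lies a ninth above the bass; after resolving down by step to E♭4, the interval above the bass becomes an octave.
Suspension figures are named by those two intervals: 9–8.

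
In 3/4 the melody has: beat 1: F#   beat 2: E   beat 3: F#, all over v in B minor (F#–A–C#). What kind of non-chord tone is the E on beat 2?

The harmony at that moment is F# minor triad (F#, A, C#); E is not a chord tone.
It is approached by step down from F# and left by step up to F#.
Step away and step back to the same note — a neighbor tone (lower neighbor).

Lower neighbor tone.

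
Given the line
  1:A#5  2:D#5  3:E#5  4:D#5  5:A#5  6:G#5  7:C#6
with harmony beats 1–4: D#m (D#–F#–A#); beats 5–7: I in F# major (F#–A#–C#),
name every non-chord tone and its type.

E#5 (beat 3) — neighbor tone; G#5 (beat 6) — escape tone.

The harmony at that moment is D# minor triad (D#, F#, A#); E#5 is not a chord tone.
It is approached by step up from D#5 and left by step down to D#5.
Step away and step back to the same note — a neighbor tone (upper neighbor).
The harmony at that moment is F# major triad (F#, A#, C#); G#5 is not a chord tone.
It is approached by step down from A#5 and left by leap up to C#6.
Step in, leap out — an escape tone.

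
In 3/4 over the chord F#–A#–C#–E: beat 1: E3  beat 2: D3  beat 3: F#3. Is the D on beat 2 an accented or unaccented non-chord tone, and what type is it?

Unaccented escape tone.

The harmony at that moment is F# dominant seventh chord (F#, A#, C#, E); D3 is not a chord tone.
It is approached by step down from E3 and left by leap up to F#3.
Step in, leap out — an escape tone.
It falls on a weak beat, so it is unaccented.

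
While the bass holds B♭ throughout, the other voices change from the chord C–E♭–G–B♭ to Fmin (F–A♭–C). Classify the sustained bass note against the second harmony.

The harmony at that moment is F minor triad (F, A♭, C); B♭ is not a chord tone.
It is held over (the same pitch as the preceding B♭) and then sustained as the same pitch into the next harmony.
Sustained through a change of harmony — a pedal tone.

Pedal tone (pedal point).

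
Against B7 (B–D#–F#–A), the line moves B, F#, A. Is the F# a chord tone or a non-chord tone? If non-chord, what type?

Chord tone (the fifth of B dominant seventh chord).

B dominant seventh chord contains B, D#, F#, A; F# is the fifth, so it is a chord tone.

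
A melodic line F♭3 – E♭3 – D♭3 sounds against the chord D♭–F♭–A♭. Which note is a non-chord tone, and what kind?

The harmony at that moment is D♭ minor triad (D♭, F♭, A♭); E♭3 is not a chord tone.
It is approached by step down from F♭3 and left by step down to D♭3.
Step in, step out in the same direction — a passing tone.

E♭3 is a passing tone.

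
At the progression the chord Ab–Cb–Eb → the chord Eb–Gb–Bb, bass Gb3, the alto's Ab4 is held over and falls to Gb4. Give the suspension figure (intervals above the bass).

9–8 suspension.

At the second chord the bass is Gb3. The suspended Ab4 lies a ninth above the bass; after resolving down by step to Gb4, the interval above the bass becomes an octave.
Suspension figures are named by those two intervals: 9–8.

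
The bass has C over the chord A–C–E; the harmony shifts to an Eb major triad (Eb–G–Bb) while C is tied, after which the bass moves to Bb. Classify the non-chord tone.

The harmony at that moment is Eb major triad (Eb, G, Bb); C is not a chord tone.
It is held over (the same pitch as the preceding C) and left by step down to Bb.
Held over from the previous chord and resolving down by step — a suspension.

C is a suspension.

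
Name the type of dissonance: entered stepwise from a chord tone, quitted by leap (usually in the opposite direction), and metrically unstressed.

Escape tone.

Approach: by step. Departure: by leap. Metric position: weak.
Step in, leap out, from a weak position — an escape tone (échappée). (It is the mirror image of the appoggiatura, which leaps in and steps out on a strong beat.)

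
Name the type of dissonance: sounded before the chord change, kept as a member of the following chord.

Anticipation.

Approach: ahead of the chord change (typically by step), so it is dissonant against the current harmony. Departure: none — the same pitch is restated or held and is a chord tone of the new harmony.
Dissonant first, consonant once the harmony catches up: the note simply arrives early — an anticipation. (The reverse timing, consonant first and dissonant after the change, would be a suspension or retardation.)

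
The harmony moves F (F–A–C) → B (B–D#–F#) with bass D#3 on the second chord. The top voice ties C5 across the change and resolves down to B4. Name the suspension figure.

7–6 suspension.

At the second chord the bass is D#3. The suspended C5 lies a seventh above the bass; after resolving down by step to B4, the interval above the bass becomes a sixth.
Suspension figures are named by those two intervals: 7–6.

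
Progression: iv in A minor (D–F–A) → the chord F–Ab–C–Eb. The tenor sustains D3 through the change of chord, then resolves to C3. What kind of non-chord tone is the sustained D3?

The harmony at that moment is F minor seventh chord (F, Ab, C, Eb); D3 is not a chord tone.
It is held over (the same pitch as the preceding D3) and left by step down to C3.
Held over from the previous chord and resolving down by step — a suspension.

D3 is a suspension.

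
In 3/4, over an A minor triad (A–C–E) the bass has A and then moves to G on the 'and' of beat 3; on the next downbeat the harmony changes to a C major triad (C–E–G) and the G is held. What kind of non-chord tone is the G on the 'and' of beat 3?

The harmony at that moment is A minor triad (A, C, E); G is not a chord tone.
It is approached by step down from A and then sustained as the same pitch into the next harmony.
Arriving early and becoming a chord tone when the harmony changes — an anticipation.

Anticipation.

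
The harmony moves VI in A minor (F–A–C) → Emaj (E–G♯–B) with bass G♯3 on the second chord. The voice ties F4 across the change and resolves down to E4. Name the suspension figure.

At the second chord the bass is G♯3. The suspended F4 lies a seventh above the bass; after resolving down by step to E4, the interval above the bass becomes a sixth.
Suspension figures are named by those two intervals: 7–6.

7–6 suspension.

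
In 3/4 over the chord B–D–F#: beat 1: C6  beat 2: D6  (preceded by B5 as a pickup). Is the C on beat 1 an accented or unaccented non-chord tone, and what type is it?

Accented passing tone.

The harmony at that moment is B minor triad (B, D, F#); C6 is not a chord tone.
It is approached by step up from B5 and left by step up to D6.
Step in, step out in the same direction — a passing tone.
It falls on the downbeat, so it is accented.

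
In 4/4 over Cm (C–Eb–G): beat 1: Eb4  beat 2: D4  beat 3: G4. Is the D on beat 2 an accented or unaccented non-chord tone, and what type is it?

The harmony at that moment is C minor triad (C, Eb, G); D4 is not a chord tone.
It is approached by step down from Eb4 and left by leap up to G4.
Step in, leap out — an escape tone.
It falls on a weak beat, so it is unaccented.

Unaccented escape tone.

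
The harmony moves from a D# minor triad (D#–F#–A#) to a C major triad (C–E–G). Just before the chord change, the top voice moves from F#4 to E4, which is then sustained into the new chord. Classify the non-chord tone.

E4 is an anticipation.

The harmony at that moment is D# minor triad (D#, F#, A#); E4 is not a chord tone.
It is approached by step down from F#4 and then sustained as the same pitch into the next harmony.
Arriving early and becoming a chord tone when the harmony changes — an anticipation.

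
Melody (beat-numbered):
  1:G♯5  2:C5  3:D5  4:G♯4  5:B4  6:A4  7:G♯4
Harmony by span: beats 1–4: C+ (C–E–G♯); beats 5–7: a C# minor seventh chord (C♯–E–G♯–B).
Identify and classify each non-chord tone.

The harmony at that moment is C augmented triad (C, E, G♯); D5 is not a chord tone.
It is approached by step up from C5 and left by leap down to G♯4.
Step in, leap out — an escape tone.
The harmony at that moment is C♯ minor seventh chord (C♯, E, G♯, B); A4 is not a chord tone.
It is approached by step down from B4 and left by step down to G♯4.
Step in, step out in the same direction — a passing tone.

D5 (beat 3) — escape tone; A4 (beat 6) — passing tone.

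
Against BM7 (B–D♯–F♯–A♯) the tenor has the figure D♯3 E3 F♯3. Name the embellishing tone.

The harmony at that moment is B major seventh chord (B, D♯, F♯, A♯); E3 is not a chord tone.
It is approached by step up from D♯3 and left by step up to F♯3.
Step in, step out in the same direction — a passing tone.

E3 is a passing tone.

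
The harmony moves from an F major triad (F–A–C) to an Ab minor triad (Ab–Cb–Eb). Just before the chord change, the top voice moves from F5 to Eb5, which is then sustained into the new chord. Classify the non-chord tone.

Eb5 is an anticipation.

The harmony at that moment is F major triad (F, A, C); Eb5 is not a chord tone.
It is approached by step down from F5 and then sustained as the same pitch into the next harmony.
Arriving early and becoming a chord tone when the harmony changes — an anticipation.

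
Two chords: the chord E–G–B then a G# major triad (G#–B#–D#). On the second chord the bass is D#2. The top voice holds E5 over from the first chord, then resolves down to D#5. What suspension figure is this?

At the second chord the bass is D#2. The suspended E5 lies a ninth above the bass; after resolving down by step to D#5, the interval above the bass becomes an octave.
Suspension figures are named by those two intervals: 9–8.

9–8 suspension.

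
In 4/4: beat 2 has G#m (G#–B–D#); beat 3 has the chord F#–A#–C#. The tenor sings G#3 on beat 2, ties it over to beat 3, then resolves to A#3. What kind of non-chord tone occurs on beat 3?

Retardation.

The harmony at that moment is F# major triad (F#, A#, C#); G#3 is not a chord tone.
It is held over (the same pitch as the preceding G#3) and left by step up to A#3.
Held over from the previous chord and resolving up by step — a retardation.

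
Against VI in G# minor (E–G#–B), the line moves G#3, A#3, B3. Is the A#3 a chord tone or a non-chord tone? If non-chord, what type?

Non-chord tone — a passing tone.

The harmony at that moment is E major triad (E, G#, B); A#3 is not a chord tone.
It is approached by step up from G#3 and left by step up to B3.
Step in, step out in the same direction — a passing tone.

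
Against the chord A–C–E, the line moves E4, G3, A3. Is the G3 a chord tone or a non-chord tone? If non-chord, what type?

The harmony at that moment is A minor triad (A, C, E); G3 is not a chord tone.
It is approached by leap down from E4 and left by step up to A3.
Leap in, step out — an appoggiatura.

Non-chord tone — an appoggiatura.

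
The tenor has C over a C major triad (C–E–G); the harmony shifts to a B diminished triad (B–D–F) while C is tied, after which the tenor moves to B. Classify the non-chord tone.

The harmony at that moment is B diminished triad (B, D, F); C is not a chord tone.
It is held over (the same pitch as the preceding C) and left by step down to B.
Held over from the previous chord and resolving down by step — a suspension.

C is a suspension.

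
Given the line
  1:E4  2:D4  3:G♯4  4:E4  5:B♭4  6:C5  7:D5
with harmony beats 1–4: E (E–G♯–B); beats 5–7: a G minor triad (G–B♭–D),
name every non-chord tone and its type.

The harmony at that moment is E major triad (E, G♯, B); D4 is not a chord tone.
It is approached by step down from E4 and left by leap up to G♯4.
Step in, leap out — an escape tone.
The harmony at that moment is G minor triad (G, B♭, D); C5 is not a chord tone.
It is approached by step up from B♭4 and left by step up to D5.
Step in, step out in the same direction — a passing tone.

D4 (beat 2) — escape tone; C5 (beat 6) — passing tone.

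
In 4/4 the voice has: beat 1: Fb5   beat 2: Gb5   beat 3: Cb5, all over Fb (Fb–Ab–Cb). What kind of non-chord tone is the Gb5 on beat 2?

Escape tone.

The harmony at that moment is Fb major triad (Fb, Ab, Cb); Gb5 is not a chord tone.
It is approached by step up from Fb5 and left by leap down to Cb5.
Step in, leap out, on a weak beat — an escape tone.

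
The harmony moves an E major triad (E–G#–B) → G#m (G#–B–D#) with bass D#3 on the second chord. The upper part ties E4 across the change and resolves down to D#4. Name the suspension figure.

9–8 suspension.

At the second chord the bass is D#3. The suspended E4 lies a ninth above the bass; after resolving down by step to D#4, the interval above the bass becomes an octave.
Suspension figures are named by those two intervals: 9–8.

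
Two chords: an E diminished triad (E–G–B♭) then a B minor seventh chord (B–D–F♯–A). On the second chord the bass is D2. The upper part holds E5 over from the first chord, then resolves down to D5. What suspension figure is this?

At the second chord the bass is D2. The suspended E5 lies a ninth above the bass; after resolving down by step to D5, the interval above the bass becomes an octave.
Suspension figures are named by those two intervals: 9–8.

9–8 suspension.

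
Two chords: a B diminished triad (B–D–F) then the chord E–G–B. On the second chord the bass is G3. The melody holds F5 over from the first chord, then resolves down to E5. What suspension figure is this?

7–6 suspension.

At the second chord the bass is G3. The suspended F5 lies a seventh above the bass; after resolving down by step to E5, the interval above the bass becomes a sixth.
Suspension figures are named by those two intervals: 7–6.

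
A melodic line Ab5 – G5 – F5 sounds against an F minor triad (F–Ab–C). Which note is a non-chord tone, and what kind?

G5 is a passing tone.

The harmony at that moment is F minor triad (F, Ab, C); G5 is not a chord tone.
It is approached by step down from Ab5 and left by step down to F5.
Step in, step out in the same direction — a passing tone.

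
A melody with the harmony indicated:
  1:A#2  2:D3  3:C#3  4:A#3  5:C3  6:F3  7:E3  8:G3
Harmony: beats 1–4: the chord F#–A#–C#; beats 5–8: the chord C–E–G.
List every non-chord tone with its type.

D3 (beat 2) — appoggiatura; F3 (beat 6) — appoggiatura.

The harmony at that moment is F# major triad (F#, A#, C#); D3 is not a chord tone.
It is approached by leap up from A#2 and left by step down to C#3.
Leap in, step out — an appoggiatura.
The harmony at that moment is C major triad (C, E, G); F3 is not a chord tone.
It is approached by leap up from C3 and left by step down to E3.
Leap in, step out — an appoggiatura.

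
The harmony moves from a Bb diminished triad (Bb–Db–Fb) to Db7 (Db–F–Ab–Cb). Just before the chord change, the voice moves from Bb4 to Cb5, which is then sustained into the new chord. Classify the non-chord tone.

Cb5 is an anticipation.

The harmony at that moment is Bb diminished triad (Bb, Db, Fb); Cb5 is not a chord tone.
It is approached by step up from Bb4 and then sustained as the same pitch into the next harmony.
Arriving early and becoming a chord tone when the harmony changes — an anticipation.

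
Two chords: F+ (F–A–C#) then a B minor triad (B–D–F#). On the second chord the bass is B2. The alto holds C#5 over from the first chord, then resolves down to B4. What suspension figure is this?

9–8 suspension.

At the second chord the bass is B2. The suspended C#5 lies a ninth above the bass; after resolving down by step to B4, the interval above the bass becomes an octave.
Suspension figures are named by those two intervals: 9–8.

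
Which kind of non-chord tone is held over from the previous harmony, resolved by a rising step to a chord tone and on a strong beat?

Retardation.

Approach: by preparation — the pitch is first a chord tone, then held (tied or repeated) while the harmony changes under it. Departure: up by step. Metric position: strong.
A prepared dissonance that resolves upward by step — a retardation. (The same figure resolving downward would be a suspension.)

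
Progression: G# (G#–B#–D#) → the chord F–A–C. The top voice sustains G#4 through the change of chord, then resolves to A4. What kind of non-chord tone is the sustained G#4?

The harmony at that moment is F major triad (F, A, C); G#4 is not a chord tone.
It is held over (the same pitch as the preceding G#4) and left by step up to A4.
Held over from the previous chord and resolving up by step — a retardation.

G#4 is a retardation.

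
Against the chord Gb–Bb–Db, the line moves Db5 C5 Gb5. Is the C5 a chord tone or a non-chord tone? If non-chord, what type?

The harmony at that moment is Gb major triad (Gb, Bb, Db); C5 is not a chord tone.
It is approached by step down from Db5 and left by leap up to Gb5.
Step in, leap out — an escape tone.

Non-chord tone — an escape tone.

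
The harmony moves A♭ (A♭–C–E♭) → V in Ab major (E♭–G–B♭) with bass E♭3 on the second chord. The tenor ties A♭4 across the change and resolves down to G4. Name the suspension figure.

4–3 suspension.

At the second chord the bass is E♭3. The suspended A♭4 lies a fourth above the bass; after resolving down by step to G4, the interval above the bass becomes a third.
Suspension figures are named by those two intervals: 4–3.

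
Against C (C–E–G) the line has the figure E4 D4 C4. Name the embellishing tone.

D4 is a passing tone.

The harmony at that moment is C major triad (C, E, G); D4 is not a chord tone.
It is approached by step down from E4 and left by step down to C4.
Step in, step out in the same direction — a passing tone.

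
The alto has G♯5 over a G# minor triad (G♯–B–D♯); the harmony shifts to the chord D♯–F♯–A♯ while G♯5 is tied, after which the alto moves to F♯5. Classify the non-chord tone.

G♯5 is a suspension.

The harmony at that moment is D♯ minor triad (D♯, F♯, A♯); G♯5 is not a chord tone.
It is held over (the same pitch as the preceding G♯5) and left by step down to F♯5.
Held over from the previous chord and resolving down by step — a suspension.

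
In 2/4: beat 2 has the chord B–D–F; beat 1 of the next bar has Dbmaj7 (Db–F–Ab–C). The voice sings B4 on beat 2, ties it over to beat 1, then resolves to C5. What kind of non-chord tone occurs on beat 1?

The harmony at that moment is Db major seventh chord (Db, F, Ab, C); B4 is not a chord tone.
It is held over (the same pitch as the preceding B4) and left by step up to C5.
Held over from the previous chord and resolving up by step — a retardation.

Retardation.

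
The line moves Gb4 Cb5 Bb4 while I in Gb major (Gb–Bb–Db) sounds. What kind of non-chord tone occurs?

The harmony at that moment is Gb major triad (Gb, Bb, Db); Cb5 is not a chord tone.
It is approached by leap up from Gb4 and left by step down to Bb4.
Leap in, step out — an appoggiatura.

Cb5 is an appoggiatura.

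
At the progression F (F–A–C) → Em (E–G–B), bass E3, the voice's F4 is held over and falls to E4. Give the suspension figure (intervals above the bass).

At the second chord the bass is E3. The suspended F4 lies a ninth above the bass; after resolving down by step to E4, the interval above the bass becomes an octave.
Suspension figures are named by those two intervals: 9–8.

9–8 suspension.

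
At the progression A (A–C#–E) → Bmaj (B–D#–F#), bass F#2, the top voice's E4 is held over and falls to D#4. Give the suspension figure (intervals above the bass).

At the second chord the bass is F#2. The suspended E4 lies a seventh above the bass; after resolving down by step to D#4, the interval above the bass becomes a sixth.
Suspension figures are named by those two intervals: 7–6.

7–6 suspension.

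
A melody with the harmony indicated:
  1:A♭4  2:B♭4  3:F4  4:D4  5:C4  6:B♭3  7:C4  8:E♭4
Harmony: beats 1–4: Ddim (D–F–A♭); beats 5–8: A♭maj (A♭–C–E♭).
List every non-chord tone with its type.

B♭4 (beat 2) — escape tone; B♭3 (beat 6) — neighbor tone.

The harmony at that moment is D diminished triad (D, F, A♭); B♭4 is not a chord tone.
It is approached by step up from A♭4 and left by leap down to F4.
Step in, leap out — an escape tone.
The harmony at that moment is A♭ major triad (A♭, C, E♭); B♭3 is not a chord tone.
It is approached by step down from C4 and left by step up to C4.
Step away and step back to the same note — a neighbor tone (lower neighbor).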